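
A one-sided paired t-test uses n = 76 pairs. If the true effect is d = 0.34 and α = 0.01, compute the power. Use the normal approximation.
Power ≈ 0.74

Power calculation (paired t-test, normal approximation):
z_β = d · √n - z_α
z_β = 0.34 · √76 - 2.326
z_β = 0.34 · 8.718 - 2.326
z_β = 0.638

Power = Φ(z_β) = Φ(0.638) ≈ 0.738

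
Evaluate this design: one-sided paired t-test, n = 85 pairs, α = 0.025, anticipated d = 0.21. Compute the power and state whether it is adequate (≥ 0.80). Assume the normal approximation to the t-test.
Power ≈ 0.49; the study is underpowered (power < 0.80)

Power calculation (paired t-test, normal approximation):
z_β = d · √n - z_α
z_β = 0.21 · √85 - 1.960
z_β = 0.21 · 9.220 - 1.960
z_β = -0.024

Power = Φ(z_β) = Φ(-0.024) ≈ 0.490

Effect size d = 0.21 is small by Cohen's convention (0.2/0.5/0.8).

Threshold: power ≥ 0.80 is conventionally adequate.
Power ≈ 0.49 → the study is underpowered (power < 0.80).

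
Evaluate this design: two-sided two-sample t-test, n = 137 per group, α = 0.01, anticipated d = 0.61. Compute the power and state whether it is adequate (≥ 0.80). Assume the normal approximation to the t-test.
Power ≈ 0.99; the study is adequately powered (power ≥ 0.80)

Power calculation (two-sample t-test, normal approximation):
z_β = d · √(n/2) - z_{α/2}
z_β = 0.61 · √(137/2) - 2.576
z_β = 0.61 · 8.276 - 2.576
z_β = 2.473

Power = Φ(z_β) = Φ(2.473) ≈ 0.993

Effect size d = 0.61 is medium by Cohen's convention (0.2/0.5/0.8).

Threshold: power ≥ 0.80 is conventionally adequate.
Power ≈ 0.99 → the study is adequately powered (power ≥ 0.80).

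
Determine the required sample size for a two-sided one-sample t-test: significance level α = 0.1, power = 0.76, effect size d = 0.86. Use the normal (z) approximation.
n = 8

Sample size formula (one-sample t-test, normal approximation):
n = ((z_{α/2} + z_β) / d)²

z_{α/2} = 1.645 (for α = 0.1, two-sided)
z_β = 0.706 (for power = 0.76)
d = 0.86

n = ((1.645 + 0.706) / 0.86)²
n = (2.734)²
n ≈ 7.47
Round up to the next whole number: n = 8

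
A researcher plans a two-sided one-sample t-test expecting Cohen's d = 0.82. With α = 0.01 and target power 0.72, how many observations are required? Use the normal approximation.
n = 15

Sample size formula (one-sample t-test, normal approximation):
n = ((z_{α/2} + z_β) / d)²

z_{α/2} = 2.576 (for α = 0.01, two-sided)
z_β = 0.583 (for power = 0.72)
d = 0.82

n = ((2.576 + 0.583) / 0.82)²
n = (3.852)²
n ≈ 14.84
Round up to the next whole number: n = 15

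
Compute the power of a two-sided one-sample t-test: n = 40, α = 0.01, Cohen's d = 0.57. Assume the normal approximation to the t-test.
Power ≈ 0.85

Power calculation (one-sample t-test, normal approximation):
z_β = d · √n - z_{α/2}
z_β = 0.57 · √40 - 2.576
z_β = 0.57 · 6.325 - 2.576
z_β = 1.029

Power = Φ(z_β) = Φ(1.029) ≈ 0.848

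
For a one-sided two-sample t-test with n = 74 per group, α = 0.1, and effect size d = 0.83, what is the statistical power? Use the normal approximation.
Power ≈ 1.00

Power calculation (two-sample t-test, normal approximation):
z_β = d · √(n/2) - z_α
z_β = 0.83 · √(74/2) - 1.282
z_β = 0.83 · 6.083 - 1.282
z_β = 3.767

Power = Φ(z_β) = Φ(3.767) ≈ 1.000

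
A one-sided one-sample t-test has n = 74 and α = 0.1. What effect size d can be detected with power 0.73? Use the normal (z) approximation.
d ≈ 0.22

Minimum detectable effect (one-sample t-test, normal approximation):
d = (z_α + z_β) / √n
d = (1.282 + 0.613) / √74
d = 1.894 / 8.602
d ≈ 0.22

By Cohen's convention (0.2 small / 0.5 medium / 0.8 large): small effect.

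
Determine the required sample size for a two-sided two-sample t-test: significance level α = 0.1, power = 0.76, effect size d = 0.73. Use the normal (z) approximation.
n = 21 per group

Sample size formula (two-sample t-test, normal approximation):
n = 2 · ((z_{α/2} + z_β) / d)²

z_{α/2} = 1.645 (for α = 0.1, two-sided)
z_β = 0.706 (for power = 0.76)
d = 0.73

n = 2 · ((1.645 + 0.706) / 0.73)²
n = 2 · (3.221)²
n ≈ 20.75
Round up to the next whole number: n = 21 per group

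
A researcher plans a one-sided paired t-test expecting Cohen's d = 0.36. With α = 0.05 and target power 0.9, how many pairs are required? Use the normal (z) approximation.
n = 67 pairs

Sample size formula (paired t-test, normal approximation):
n = ((z_α + z_β) / d)²

z_α = 1.645 (for α = 0.05, one-sided)
z_β = 1.282 (for power = 0.9)
d = 0.36

n = ((1.645 + 1.282) / 0.36)²
n = (8.131)²
n ≈ 66.11
Round up to the next whole number: n = 67 pairs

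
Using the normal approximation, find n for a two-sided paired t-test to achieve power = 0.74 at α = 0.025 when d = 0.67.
n = 19 pairs

Sample size formula (paired t-test, normal approximation):
n = ((z_{α/2} + z_β) / d)²

z_{α/2} = 2.241 (for α = 0.025, two-sided)
z_β = 0.643 (for power = 0.74)
d = 0.67

n = ((2.241 + 0.643) / 0.67)²
n = (4.304)²
n ≈ 18.52
Round up to the next whole number: n = 19 pairs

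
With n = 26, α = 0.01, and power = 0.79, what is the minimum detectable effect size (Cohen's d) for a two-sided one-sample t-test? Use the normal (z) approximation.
d ≈ 0.66

Minimum detectable effect (one-sample t-test, normal approximation):
d = (z_{α/2} + z_β) / √n
d = (2.576 + 0.806) / √26
d = 3.382 / 5.099
d ≈ 0.66

By Cohen's convention (0.2 small / 0.5 medium / 0.8 large): medium effect.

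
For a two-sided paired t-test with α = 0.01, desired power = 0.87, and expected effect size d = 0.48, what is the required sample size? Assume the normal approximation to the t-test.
n = 60 pairs

Sample size formula (paired t-test, normal approximation):
n = ((z_{α/2} + z_β) / d)²

z_{α/2} = 2.576 (for α = 0.01, two-sided)
z_β = 1.126 (for power = 0.87)
d = 0.48

n = ((2.576 + 1.126) / 0.48)²
n = (7.713)²
n ≈ 59.49
Round up to the next whole number: n = 60 pairs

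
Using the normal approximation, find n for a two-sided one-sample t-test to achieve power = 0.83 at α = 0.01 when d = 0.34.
n = 108

Sample size formula (one-sample t-test, normal approximation):
n = ((z_{α/2} + z_β) / d)²

z_{α/2} = 2.576 (for α = 0.01, two-sided)
z_β = 0.954 (for power = 0.83)
d = 0.34

n = ((2.576 + 0.954) / 0.34)²
n = (10.382)²
n ≈ 107.79
Round up to the next whole number: n = 108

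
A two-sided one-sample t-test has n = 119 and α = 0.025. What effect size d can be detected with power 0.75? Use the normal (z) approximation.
d ≈ 0.27

Minimum detectable effect (one-sample t-test, normal approximation):
d = (z_{α/2} + z_β) / √n
d = (2.241 + 0.674) / √119
d = 2.916 / 10.909
d ≈ 0.27

By Cohen's convention (0.2 small / 0.5 medium / 0.8 large): small effect.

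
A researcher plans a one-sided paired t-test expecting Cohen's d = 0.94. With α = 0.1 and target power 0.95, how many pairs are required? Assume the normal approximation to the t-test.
n = 10 pairs

Sample size formula (paired t-test, normal approximation):
n = ((z_α + z_β) / d)²

z_α = 1.282 (for α = 0.1, one-sided)
z_β = 1.645 (for power = 0.95)
d = 0.94

n = ((1.282 + 1.645) / 0.94)²
n = (3.114)²
n ≈ 9.70
Round up to the next whole number: n = 10 pairs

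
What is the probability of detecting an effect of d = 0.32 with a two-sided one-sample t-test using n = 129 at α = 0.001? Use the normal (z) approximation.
Power ≈ 0.63

Power calculation (one-sample t-test, normal approximation):
z_β = d · √n - z_{α/2}
z_β = 0.32 · √129 - 3.291
z_β = 0.32 · 11.358 - 3.291
z_β = 0.344

Power = Φ(z_β) = Φ(0.344) ≈ 0.635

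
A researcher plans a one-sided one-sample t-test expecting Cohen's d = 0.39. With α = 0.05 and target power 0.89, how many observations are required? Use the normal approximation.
n = 55

Sample size formula (one-sample t-test, normal approximation):
n = ((z_α + z_β) / d)²

z_α = 1.645 (for α = 0.05, one-sided)
z_β = 1.227 (for power = 0.89)
d = 0.39

n = ((1.645 + 1.227) / 0.39)²
n = (7.364)²
n ≈ 54.23
Round up to the next whole number: n = 55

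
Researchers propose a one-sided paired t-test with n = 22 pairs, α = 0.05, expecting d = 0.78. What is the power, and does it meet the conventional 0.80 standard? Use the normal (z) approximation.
Power ≈ 0.98; the study is adequately powered (power ≥ 0.80)

Power calculation (paired t-test, normal approximation):
z_β = d · √n - z_α
z_β = 0.78 · √22 - 1.645
z_β = 0.78 · 4.690 - 1.645
z_β = 2.014

Power = Φ(z_β) = Φ(2.014) ≈ 0.978

Effect size d = 0.78 is medium by Cohen's convention (0.2/0.5/0.8).

Threshold: power ≥ 0.80 is conventionally adequate.
Power ≈ 0.98 → the study is adequately powered (power ≥ 0.80).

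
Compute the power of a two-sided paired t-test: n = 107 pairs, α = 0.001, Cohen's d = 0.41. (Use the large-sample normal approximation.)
Power ≈ 0.83

Power calculation (paired t-test, normal approximation):
z_β = d · √n - z_{α/2}
z_β = 0.41 · √107 - 3.291
z_β = 0.41 · 10.344 - 3.291
z_β = 0.951

Power = Φ(z_β) = Φ(0.951) ≈ 0.829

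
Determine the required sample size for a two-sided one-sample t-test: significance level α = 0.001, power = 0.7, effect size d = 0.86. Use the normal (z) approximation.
n = 20

Sample size formula (one-sample t-test, normal approximation):
n = ((z_{α/2} + z_β) / d)²

z_{α/2} = 3.291 (for α = 0.001, two-sided)
z_β = 0.524 (for power = 0.7)
d = 0.86

n = ((3.291 + 0.524) / 0.86)²
n = (4.436)²
n ≈ 19.68
Round up to the next whole number: n = 20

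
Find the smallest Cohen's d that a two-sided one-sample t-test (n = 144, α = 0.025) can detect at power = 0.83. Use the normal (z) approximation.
d ≈ 0.27

Minimum detectable effect (one-sample t-test, normal approximation):
d = (z_{α/2} + z_β) / √n
d = (2.241 + 0.954) / √144
d = 3.196 / 12.000
d ≈ 0.27

By Cohen's convention (0.2 small / 0.5 medium / 0.8 large): small effect.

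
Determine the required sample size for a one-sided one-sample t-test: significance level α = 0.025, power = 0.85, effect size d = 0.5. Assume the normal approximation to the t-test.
n = 36

Sample size formula (one-sample t-test, normal approximation):
n = ((z_α + z_β) / d)²

z_α = 1.960 (for α = 0.025, one-sided)
z_β = 1.036 (for power = 0.85)
d = 0.5

n = ((1.960 + 1.036) / 0.5)²
n = (5.992)²
n ≈ 35.90
Round up to the next whole number: n = 36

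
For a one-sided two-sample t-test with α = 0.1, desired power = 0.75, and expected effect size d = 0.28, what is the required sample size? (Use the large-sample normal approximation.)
n = 98 per group

Sample size formula (two-sample t-test, normal approximation):
n = 2 · ((z_α + z_β) / d)²

z_α = 1.282 (for α = 0.1, one-sided)
z_β = 0.674 (for power = 0.75)
d = 0.28

n = 2 · ((1.282 + 0.674) / 0.28)²
n = 2 · (6.986)²
n ≈ 97.61
Round up to the next whole number: n = 98 per group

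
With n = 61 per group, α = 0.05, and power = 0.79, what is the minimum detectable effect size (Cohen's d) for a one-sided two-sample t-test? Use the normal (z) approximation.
d ≈ 0.44

Minimum detectable effect (two-sample t-test, normal approximation):
d = (z_α + z_β) / √(n/2)
d = (1.645 + 0.806) / √(61/2)
d = 2.451 / 5.523
d ≈ 0.44

By Cohen's convention (0.2 small / 0.5 medium / 0.8 large): small effect.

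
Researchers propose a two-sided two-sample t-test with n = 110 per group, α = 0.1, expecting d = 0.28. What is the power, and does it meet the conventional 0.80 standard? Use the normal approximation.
Power ≈ 0.67; the study is underpowered (power < 0.80)

Power calculation (two-sample t-test, normal approximation):
z_β = d · √(n/2) - z_{α/2}
z_β = 0.28 · √(110/2) - 1.645
z_β = 0.28 · 7.416 - 1.645
z_β = 0.432

Power = Φ(z_β) = Φ(0.432) ≈ 0.667

Effect size d = 0.28 is small by Cohen's convention (0.2/0.5/0.8).

Threshold: power ≥ 0.80 is conventionally adequate.
Power ≈ 0.67 → the study is underpowered (power < 0.80).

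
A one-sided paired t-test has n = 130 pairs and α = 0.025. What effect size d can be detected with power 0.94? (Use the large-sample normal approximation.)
d ≈ 0.31

Minimum detectable effect (paired t-test, normal approximation):
d = (z_α + z_β) / √n
d = (1.960 + 1.555) / √130
d = 3.515 / 11.402
d ≈ 0.31

By Cohen's convention (0.2 small / 0.5 medium / 0.8 large): small effect.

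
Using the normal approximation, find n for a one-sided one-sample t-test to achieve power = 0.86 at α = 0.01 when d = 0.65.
n = 28

Sample size formula (one-sample t-test, normal approximation):
n = ((z_α + z_β) / d)²

z_α = 2.326 (for α = 0.01, one-sided)
z_β = 1.080 (for power = 0.86)
d = 0.65

n = ((2.326 + 1.080) / 0.65)²
n = (5.240)²
n ≈ 27.46
Round up to the next whole number: n = 28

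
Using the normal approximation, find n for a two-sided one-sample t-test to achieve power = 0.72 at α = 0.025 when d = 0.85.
n = 12

Sample size formula (one-sample t-test, normal approximation):
n = ((z_{α/2} + z_β) / d)²

z_{α/2} = 2.241 (for α = 0.025, two-sided)
z_β = 0.583 (for power = 0.72)
d = 0.85

n = ((2.241 + 0.583) / 0.85)²
n = (3.322)²
n ≈ 11.04
Round up to the next whole number: n = 12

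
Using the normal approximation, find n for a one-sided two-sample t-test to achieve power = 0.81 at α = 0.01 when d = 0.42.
n = 117 per group

Sample size formula (two-sample t-test, normal approximation):
n = 2 · ((z_α + z_β) / d)²

z_α = 2.326 (for α = 0.01, one-sided)
z_β = 0.878 (for power = 0.81)
d = 0.42

n = 2 · ((2.326 + 0.878) / 0.42)²
n = 2 · (7.629)²
n ≈ 116.40
Round up to the next whole number: n = 117 per group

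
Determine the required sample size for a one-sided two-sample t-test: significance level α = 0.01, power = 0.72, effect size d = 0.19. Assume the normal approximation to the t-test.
n = 469 per group

Sample size formula (two-sample t-test, normal approximation):
n = 2 · ((z_α + z_β) / d)²

z_α = 2.326 (for α = 0.01, one-sided)
z_β = 0.583 (for power = 0.72)
d = 0.19

n = 2 · ((2.326 + 0.583) / 0.19)²
n = 2 · (15.311)²
n ≈ 468.85
Round up to the next whole number: n = 469 per group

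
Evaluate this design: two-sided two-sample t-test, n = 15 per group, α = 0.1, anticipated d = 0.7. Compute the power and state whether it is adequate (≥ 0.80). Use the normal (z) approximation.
Power ≈ 0.61; the study is underpowered (power < 0.80)

Power calculation (two-sample t-test, normal approximation):
z_β = d · √(n/2) - z_{α/2}
z_β = 0.7 · √(15/2) - 1.645
z_β = 0.7 · 2.739 - 1.645
z_β = 0.272

Power = Φ(z_β) = Φ(0.272) ≈ 0.607

Effect size d = 0.7 is medium by Cohen's convention (0.2/0.5/0.8).

Threshold: power ≥ 0.80 is conventionally adequate.
Power ≈ 0.61 → the study is underpowered (power < 0.80).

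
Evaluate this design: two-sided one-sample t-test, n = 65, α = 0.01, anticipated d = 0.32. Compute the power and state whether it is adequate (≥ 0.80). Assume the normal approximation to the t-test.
Power ≈ 0.50; the study is underpowered (power < 0.80)

Power calculation (one-sample t-test, normal approximation):
z_β = d · √n - z_{α/2}
z_β = 0.32 · √65 - 2.576
z_β = 0.32 · 8.062 - 2.576
z_β = 0.004

Power = Φ(z_β) = Φ(0.004) ≈ 0.502

Effect size d = 0.32 is small by Cohen's convention (0.2/0.5/0.8).

Threshold: power ≥ 0.80 is conventionally adequate.
Power ≈ 0.50 → the study is underpowered (power < 0.80).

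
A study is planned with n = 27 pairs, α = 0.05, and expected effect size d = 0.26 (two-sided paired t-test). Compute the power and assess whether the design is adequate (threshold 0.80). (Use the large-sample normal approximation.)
Power ≈ 0.27; the study is underpowered (power < 0.80)

Power calculation (paired t-test, normal approximation):
z_β = d · √n - z_{α/2}
z_β = 0.26 · √27 - 1.960
z_β = 0.26 · 5.196 - 1.960
z_β = -0.609

Power = Φ(z_β) = Φ(-0.609) ≈ 0.271

Effect size d = 0.26 is small by Cohen's convention (0.2/0.5/0.8).

Threshold: power ≥ 0.80 is conventionally adequate.
Power ≈ 0.27 → the study is underpowered (power < 0.80).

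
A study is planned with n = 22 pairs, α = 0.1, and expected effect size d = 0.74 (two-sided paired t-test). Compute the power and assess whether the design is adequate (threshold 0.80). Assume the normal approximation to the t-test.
Power ≈ 0.97; the study is adequately powered (power ≥ 0.80)

Power calculation (paired t-test, normal approximation):
z_β = d · √n - z_{α/2}
z_β = 0.74 · √22 - 1.645
z_β = 0.74 · 4.690 - 1.645
z_β = 1.826

Power = Φ(z_β) = Φ(1.826) ≈ 0.966

Effect size d = 0.74 is medium by Cohen's convention (0.2/0.5/0.8).

Threshold: power ≥ 0.80 is conventionally adequate.
Power ≈ 0.97 → the study is adequately powered (power ≥ 0.80).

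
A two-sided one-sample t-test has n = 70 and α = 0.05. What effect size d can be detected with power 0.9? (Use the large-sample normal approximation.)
d ≈ 0.39

Minimum detectable effect (one-sample t-test, normal approximation):
d = (z_{α/2} + z_β) / √n
d = (1.960 + 1.282) / √70
d = 3.242 / 8.367
d ≈ 0.39

By Cohen's convention (0.2 small / 0.5 medium / 0.8 large): small effect.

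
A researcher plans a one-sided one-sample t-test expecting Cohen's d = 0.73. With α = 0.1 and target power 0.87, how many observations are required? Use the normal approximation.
n = 11

Sample size formula (one-sample t-test, normal approximation):
n = ((z_α + z_β) / d)²

z_α = 1.282 (for α = 0.1, one-sided)
z_β = 1.126 (for power = 0.87)
d = 0.73

n = ((1.282 + 1.126) / 0.73)²
n = (3.299)²
n ≈ 10.88
Round up to the next whole number: n = 11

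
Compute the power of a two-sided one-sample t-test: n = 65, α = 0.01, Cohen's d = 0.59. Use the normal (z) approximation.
Power ≈ 0.99

Power calculation (one-sample t-test, normal approximation):
z_β = d · √n - z_{α/2}
z_β = 0.59 · √65 - 2.576
z_β = 0.59 · 8.062 - 2.576
z_β = 2.181

Power = Φ(z_β) = Φ(2.181) ≈ 0.985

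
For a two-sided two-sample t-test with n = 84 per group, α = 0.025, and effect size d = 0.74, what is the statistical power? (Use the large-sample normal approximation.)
Power ≈ 0.99

Power calculation (two-sample t-test, normal approximation):
z_β = d · √(n/2) - z_{α/2}
z_β = 0.74 · √(84/2) - 2.241
z_β = 0.74 · 6.481 - 2.241
z_β = 2.554

Power = Φ(z_β) = Φ(2.554) ≈ 0.995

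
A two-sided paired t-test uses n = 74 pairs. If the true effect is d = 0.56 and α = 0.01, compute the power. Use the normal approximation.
Power ≈ 0.99

Power calculation (paired t-test, normal approximation):
z_β = d · √n - z_{α/2}
z_β = 0.56 · √74 - 2.576
z_β = 0.56 · 8.602 - 2.576
z_β = 2.241

Power = Φ(z_β) = Φ(2.241) ≈ 0.988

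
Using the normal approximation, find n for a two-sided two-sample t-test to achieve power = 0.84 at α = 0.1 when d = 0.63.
n = 36 per group

Sample size formula (two-sample t-test, normal approximation):
n = 2 · ((z_{α/2} + z_β) / d)²

z_{α/2} = 1.645 (for α = 0.1, two-sided)
z_β = 0.994 (for power = 0.84)
d = 0.63

n = 2 · ((1.645 + 0.994) / 0.63)²
n = 2 · (4.189)²
n ≈ 35.10
Round up to the next whole number: n = 36 per group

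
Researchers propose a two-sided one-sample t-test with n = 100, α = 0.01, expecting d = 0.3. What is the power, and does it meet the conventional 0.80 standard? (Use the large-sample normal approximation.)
Power ≈ 0.66; the study is underpowered (power < 0.80)

Power calculation (one-sample t-test, normal approximation):
z_β = d · √n - z_{α/2}
z_β = 0.3 · √100 - 2.576
z_β = 0.3 · 10.000 - 2.576
z_β = 0.424

Power = Φ(z_β) = Φ(0.424) ≈ 0.664

Effect size d = 0.3 is small by Cohen's convention (0.2/0.5/0.8).

Threshold: power ≥ 0.80 is conventionally adequate.
Power ≈ 0.66 → the study is underpowered (power < 0.80).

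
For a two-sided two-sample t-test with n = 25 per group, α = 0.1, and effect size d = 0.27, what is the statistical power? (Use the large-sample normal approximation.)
Power ≈ 0.25

Power calculation (two-sample t-test, normal approximation):
z_β = d · √(n/2) - z_{α/2}
z_β = 0.27 · √(25/2) - 1.645
z_β = 0.27 · 3.536 - 1.645
z_β = -0.690

Power = Φ(z_β) = Φ(-0.690) ≈ 0.245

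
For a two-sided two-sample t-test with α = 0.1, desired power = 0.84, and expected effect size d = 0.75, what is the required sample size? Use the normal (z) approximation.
n = 25 per group

Sample size formula (two-sample t-test, normal approximation):
n = 2 · ((z_{α/2} + z_β) / d)²

z_{α/2} = 1.645 (for α = 0.1, two-sided)
z_β = 0.994 (for power = 0.84)
d = 0.75

n = 2 · ((1.645 + 0.994) / 0.75)²
n = 2 · (3.519)²
n ≈ 24.77
Round up to the next whole number: n = 25 per group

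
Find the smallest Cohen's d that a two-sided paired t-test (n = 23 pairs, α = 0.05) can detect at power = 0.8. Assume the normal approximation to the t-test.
d ≈ 0.58

Minimum detectable effect (paired t-test, normal approximation):
d = (z_{α/2} + z_β) / √n
d = (1.960 + 0.842) / √23
d = 2.802 / 4.796
d ≈ 0.58

By Cohen's convention (0.2 small / 0.5 medium / 0.8 large): medium effect.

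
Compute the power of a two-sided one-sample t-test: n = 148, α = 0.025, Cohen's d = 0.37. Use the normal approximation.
Power ≈ 0.99

Power calculation (one-sample t-test, normal approximation):
z_β = d · √n - z_{α/2}
z_β = 0.37 · √148 - 2.241
z_β = 0.37 · 12.166 - 2.241
z_β = 2.260

Power = Φ(z_β) = Φ(2.260) ≈ 0.988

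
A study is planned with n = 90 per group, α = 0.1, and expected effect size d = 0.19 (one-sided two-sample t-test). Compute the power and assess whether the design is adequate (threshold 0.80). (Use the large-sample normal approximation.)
Power ≈ 0.50; the study is underpowered (power < 0.80)

Power calculation (two-sample t-test, normal approximation):
z_β = d · √(n/2) - z_α
z_β = 0.19 · √(90/2) - 1.282
z_β = 0.19 · 6.708 - 1.282
z_β = -0.007

Power = Φ(z_β) = Φ(-0.007) ≈ 0.497

Effect size d = 0.19 is very small by Cohen's convention (0.2/0.5/0.8).

Threshold: power ≥ 0.80 is conventionally adequate.
Power ≈ 0.50 → the study is underpowered (power < 0.80).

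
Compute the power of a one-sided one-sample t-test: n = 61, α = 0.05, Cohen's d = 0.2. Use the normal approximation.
Power ≈ 0.47

Power calculation (one-sample t-test, normal approximation):
z_β = d · √n - z_α
z_β = 0.2 · √61 - 1.645
z_β = 0.2 · 7.810 - 1.645
z_β = -0.083

Power = Φ(z_β) = Φ(-0.083) ≈ 0.467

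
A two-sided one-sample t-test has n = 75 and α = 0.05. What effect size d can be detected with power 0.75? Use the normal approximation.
d ≈ 0.30

Minimum detectable effect (one-sample t-test, normal approximation):
d = (z_{α/2} + z_β) / √n
d = (1.960 + 0.674) / √75
d = 2.634 / 8.660
d ≈ 0.30

By Cohen's convention (0.2 small / 0.5 medium / 0.8 large): small effect.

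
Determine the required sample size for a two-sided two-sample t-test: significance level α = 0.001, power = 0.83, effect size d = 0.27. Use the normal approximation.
n = 495 per group

Sample size formula (two-sample t-test, normal approximation):
n = 2 · ((z_{α/2} + z_β) / d)²

z_{α/2} = 3.291 (for α = 0.001, two-sided)
z_β = 0.954 (for power = 0.83)
d = 0.27

n = 2 · ((3.291 + 0.954) / 0.27)²
n = 2 · (15.722)²
n ≈ 494.36
Round up to the next whole number: n = 495 per group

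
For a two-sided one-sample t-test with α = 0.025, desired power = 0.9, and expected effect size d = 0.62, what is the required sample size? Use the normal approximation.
n = 33

Sample size formula (one-sample t-test, normal approximation):
n = ((z_{α/2} + z_β) / d)²

z_{α/2} = 2.241 (for α = 0.025, two-sided)
z_β = 1.282 (for power = 0.9)
d = 0.62

n = ((2.241 + 1.282) / 0.62)²
n = (5.682)²
n ≈ 32.29
Round up to the next whole number: n = 33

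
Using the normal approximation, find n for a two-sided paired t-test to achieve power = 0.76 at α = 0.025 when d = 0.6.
n = 25 pairs

Sample size formula (paired t-test, normal approximation):
n = ((z_{α/2} + z_β) / d)²

z_{α/2} = 2.241 (for α = 0.025, two-sided)
z_β = 0.706 (for power = 0.76)
d = 0.6

n = ((2.241 + 0.706) / 0.6)²
n = (4.912)²
n ≈ 24.13
Round up to the next whole number: n = 25 pairs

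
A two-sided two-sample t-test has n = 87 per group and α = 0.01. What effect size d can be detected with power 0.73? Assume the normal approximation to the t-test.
d ≈ 0.48

Minimum detectable effect (two-sample t-test, normal approximation):
d = (z_{α/2} + z_β) / √(n/2)
d = (2.576 + 0.613) / √(87/2)
d = 3.189 / 6.595
d ≈ 0.48

By Cohen's convention (0.2 small / 0.5 medium / 0.8 large): small effect.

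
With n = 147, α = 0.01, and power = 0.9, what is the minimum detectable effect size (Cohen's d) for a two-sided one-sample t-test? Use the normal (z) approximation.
d ≈ 0.32

Minimum detectable effect (one-sample t-test, normal approximation):
d = (z_{α/2} + z_β) / √n
d = (2.576 + 1.282) / √147
d = 3.857 / 12.124
d ≈ 0.32

By Cohen's convention (0.2 small / 0.5 medium / 0.8 large): small effect.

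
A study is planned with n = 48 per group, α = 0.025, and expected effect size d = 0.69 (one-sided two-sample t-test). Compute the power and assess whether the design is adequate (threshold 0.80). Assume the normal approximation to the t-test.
Power ≈ 0.92; the study is adequately powered (power ≥ 0.80)

Power calculation (two-sample t-test, normal approximation):
z_β = d · √(n/2) - z_α
z_β = 0.69 · √(48/2) - 1.960
z_β = 0.69 · 4.899 - 1.960
z_β = 1.420

Power = Φ(z_β) = Φ(1.420) ≈ 0.922

Effect size d = 0.69 is medium by Cohen's convention (0.2/0.5/0.8).

Threshold: power ≥ 0.80 is conventionally adequate.
Power ≈ 0.92 → the study is adequately powered (power ≥ 0.80).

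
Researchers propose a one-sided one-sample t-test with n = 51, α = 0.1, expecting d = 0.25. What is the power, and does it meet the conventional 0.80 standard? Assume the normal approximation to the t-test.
Power ≈ 0.69; the study is underpowered (power < 0.80)

Power calculation (one-sample t-test, normal approximation):
z_β = d · √n - z_α
z_β = 0.25 · √51 - 1.282
z_β = 0.25 · 7.141 - 1.282
z_β = 0.504

Power = Φ(z_β) = Φ(0.504) ≈ 0.693

Effect size d = 0.25 is small by Cohen's convention (0.2/0.5/0.8).

Threshold: power ≥ 0.80 is conventionally adequate.
Power ≈ 0.69 → the study is underpowered (power < 0.80).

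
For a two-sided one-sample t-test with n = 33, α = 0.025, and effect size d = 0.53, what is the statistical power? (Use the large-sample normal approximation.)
Power ≈ 0.79

Power calculation (one-sample t-test, normal approximation):
z_β = d · √n - z_{α/2}
z_β = 0.53 · √33 - 2.241
z_β = 0.53 · 5.745 - 2.241
z_β = 0.803

Power = Φ(z_β) = Φ(0.803) ≈ 0.789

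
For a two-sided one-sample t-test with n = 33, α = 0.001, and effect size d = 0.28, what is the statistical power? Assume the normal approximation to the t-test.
Power ≈ 0.05

Power calculation (one-sample t-test, normal approximation):
z_β = d · √n - z_{α/2}
z_β = 0.28 · √33 - 3.291
z_β = 0.28 · 5.745 - 3.291
z_β = -1.682

Power = Φ(z_β) = Φ(-1.682) ≈ 0.046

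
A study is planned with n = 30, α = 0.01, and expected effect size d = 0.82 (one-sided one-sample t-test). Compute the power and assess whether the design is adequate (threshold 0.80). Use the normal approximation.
Power ≈ 0.98; the study is adequately powered (power ≥ 0.80)

Power calculation (one-sample t-test, normal approximation):
z_β = d · √n - z_α
z_β = 0.82 · √30 - 2.326
z_β = 0.82 · 5.477 - 2.326
z_β = 2.165

Power = Φ(z_β) = Φ(2.165) ≈ 0.985

Effect size d = 0.82 is large by Cohen's convention (0.2/0.5/0.8).

Threshold: power ≥ 0.80 is conventionally adequate.
Power ≈ 0.98 → the study is adequately powered (power ≥ 0.80).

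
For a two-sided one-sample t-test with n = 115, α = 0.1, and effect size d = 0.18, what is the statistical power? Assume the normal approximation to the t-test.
Power ≈ 0.61

Power calculation (one-sample t-test, normal approximation):
z_β = d · √n - z_{α/2}
z_β = 0.18 · √115 - 1.645
z_β = 0.18 · 10.724 - 1.645
z_β = 0.285

Power = Φ(z_β) = Φ(0.285) ≈ 0.612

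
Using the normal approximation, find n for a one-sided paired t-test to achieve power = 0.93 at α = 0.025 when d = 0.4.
n = 74 pairs

Sample size formula (paired t-test, normal approximation):
n = ((z_α + z_β) / d)²

z_α = 1.960 (for α = 0.025, one-sided)
z_β = 1.476 (for power = 0.93)
d = 0.4

n = ((1.960 + 1.476) / 0.4)²
n = (8.590)²
n ≈ 73.79
Round up to the next whole number: n = 74 pairs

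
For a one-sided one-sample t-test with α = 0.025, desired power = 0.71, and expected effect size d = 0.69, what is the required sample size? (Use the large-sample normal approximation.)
n = 14

Sample size formula (one-sample t-test, normal approximation):
n = ((z_α + z_β) / d)²

z_α = 1.960 (for α = 0.025, one-sided)
z_β = 0.553 (for power = 0.71)
d = 0.69

n = ((1.960 + 0.553) / 0.69)²
n = (3.642)²
n ≈ 13.26
Round up to the next whole number: n = 14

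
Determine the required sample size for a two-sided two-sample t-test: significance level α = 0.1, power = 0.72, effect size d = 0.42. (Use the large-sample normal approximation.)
n = 57 per group

Sample size formula (two-sample t-test, normal approximation):
n = 2 · ((z_{α/2} + z_β) / d)²

z_{α/2} = 1.645 (for α = 0.1, two-sided)
z_β = 0.583 (for power = 0.72)
d = 0.42

n = 2 · ((1.645 + 0.583) / 0.42)²
n = 2 · (5.305)²
n ≈ 56.29
Round up to the next whole number: n = 57 per group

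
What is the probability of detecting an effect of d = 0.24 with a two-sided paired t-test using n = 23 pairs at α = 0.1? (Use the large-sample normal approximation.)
Power ≈ 0.31

Power calculation (paired t-test, normal approximation):
z_β = d · √n - z_{α/2}
z_β = 0.24 · √23 - 1.645
z_β = 0.24 · 4.796 - 1.645
z_β = -0.494

Power = Φ(z_β) = Φ(-0.494) ≈ 0.311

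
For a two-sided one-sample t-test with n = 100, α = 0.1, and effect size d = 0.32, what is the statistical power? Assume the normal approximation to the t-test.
Power ≈ 0.94

Power calculation (one-sample t-test, normal approximation):
z_β = d · √n - z_{α/2}
z_β = 0.32 · √100 - 1.645
z_β = 0.32 · 10.000 - 1.645
z_β = 1.555

Power = Φ(z_β) = Φ(1.555) ≈ 0.940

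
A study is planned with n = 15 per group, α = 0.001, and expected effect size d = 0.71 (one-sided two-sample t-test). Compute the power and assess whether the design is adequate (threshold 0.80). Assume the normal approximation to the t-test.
Power ≈ 0.13; the study is underpowered (power < 0.80)

Power calculation (two-sample t-test, normal approximation):
z_β = d · √(n/2) - z_α
z_β = 0.71 · √(15/2) - 3.090
z_β = 0.71 · 2.739 - 3.090
z_β = -1.146

Power = Φ(z_β) = Φ(-1.146) ≈ 0.126

Effect size d = 0.71 is medium by Cohen's convention (0.2/0.5/0.8).

Threshold: power ≥ 0.80 is conventionally adequate.
Power ≈ 0.13 → the study is underpowered (power < 0.80).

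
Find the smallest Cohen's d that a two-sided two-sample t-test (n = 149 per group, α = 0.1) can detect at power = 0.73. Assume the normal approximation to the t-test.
d ≈ 0.26

Minimum detectable effect (two-sample t-test, normal approximation):
d = (z_{α/2} + z_β) / √(n/2)
d = (1.645 + 0.613) / √(149/2)
d = 2.258 / 8.631
d ≈ 0.26

By Cohen's convention (0.2 small / 0.5 medium / 0.8 large): small effect.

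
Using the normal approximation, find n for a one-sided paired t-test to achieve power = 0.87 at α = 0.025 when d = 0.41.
n = 57 pairs

Sample size formula (paired t-test, normal approximation):
n = ((z_α + z_β) / d)²

z_α = 1.960 (for α = 0.025, one-sided)
z_β = 1.126 (for power = 0.87)
d = 0.41

n = ((1.960 + 1.126) / 0.41)²
n = (7.527)²
n ≈ 56.66
Round up to the next whole number: n = 57 pairs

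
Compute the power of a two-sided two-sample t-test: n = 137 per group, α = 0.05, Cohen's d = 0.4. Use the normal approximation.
Power ≈ 0.91

Power calculation (two-sample t-test, normal approximation):
z_β = d · √(n/2) - z_{α/2}
z_β = 0.4 · √(137/2) - 1.960
z_β = 0.4 · 8.276 - 1.960
z_β = 1.351

Power = Φ(z_β) = Φ(1.351) ≈ 0.912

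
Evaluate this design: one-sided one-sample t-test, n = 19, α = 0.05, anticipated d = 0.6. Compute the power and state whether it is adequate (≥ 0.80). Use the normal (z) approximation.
Power ≈ 0.83; the study is adequately powered (power ≥ 0.80)

Power calculation (one-sample t-test, normal approximation):
z_β = d · √n - z_α
z_β = 0.6 · √19 - 1.645
z_β = 0.6 · 4.359 - 1.645
z_β = 0.970

Power = Φ(z_β) = Φ(0.970) ≈ 0.834

Effect size d = 0.6 is medium by Cohen's convention (0.2/0.5/0.8).

Threshold: power ≥ 0.80 is conventionally adequate.
Power ≈ 0.83 → the study is adequately powered (power ≥ 0.80).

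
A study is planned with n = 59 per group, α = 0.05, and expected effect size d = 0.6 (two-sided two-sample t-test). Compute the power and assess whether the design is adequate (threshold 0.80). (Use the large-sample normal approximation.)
Power ≈ 0.90; the study is adequately powered (power ≥ 0.80)

Power calculation (two-sample t-test, normal approximation):
z_β = d · √(n/2) - z_{α/2}
z_β = 0.6 · √(59/2) - 1.960
z_β = 0.6 · 5.431 - 1.960
z_β = 1.299

Power = Φ(z_β) = Φ(1.299) ≈ 0.903

Effect size d = 0.6 is medium by Cohen's convention (0.2/0.5/0.8).

Threshold: power ≥ 0.80 is conventionally adequate.
Power ≈ 0.90 → the study is adequately powered (power ≥ 0.80).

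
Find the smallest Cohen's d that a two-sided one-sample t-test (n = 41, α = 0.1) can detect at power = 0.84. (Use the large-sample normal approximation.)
d ≈ 0.41

Minimum detectable effect (one-sample t-test, normal approximation):
d = (z_{α/2} + z_β) / √n
d = (1.645 + 0.994) / √41
d = 2.639 / 6.403
d ≈ 0.41

By Cohen's convention (0.2 small / 0.5 medium / 0.8 large): small effect.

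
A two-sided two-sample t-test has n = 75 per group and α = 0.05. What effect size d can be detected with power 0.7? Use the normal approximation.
d ≈ 0.41

Minimum detectable effect (two-sample t-test, normal approximation):
d = (z_{α/2} + z_β) / √(n/2)
d = (1.960 + 0.524) / √(75/2)
d = 2.484 / 6.124
d ≈ 0.41

By Cohen's convention (0.2 small / 0.5 medium / 0.8 large): small effect.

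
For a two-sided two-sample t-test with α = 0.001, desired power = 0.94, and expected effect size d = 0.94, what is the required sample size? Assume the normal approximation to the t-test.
n = 54 per group

Sample size formula (two-sample t-test, normal approximation):
n = 2 · ((z_{α/2} + z_β) / d)²

z_{α/2} = 3.291 (for α = 0.001, two-sided)
z_β = 1.555 (for power = 0.94)
d = 0.94

n = 2 · ((3.291 + 1.555) / 0.94)²
n = 2 · (5.155)²
n ≈ 53.15
Round up to the next whole number: n = 54 per group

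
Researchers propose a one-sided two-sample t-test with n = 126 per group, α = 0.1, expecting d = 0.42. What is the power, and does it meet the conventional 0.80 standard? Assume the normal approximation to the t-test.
Power ≈ 0.98; the study is adequately powered (power ≥ 0.80)

Power calculation (two-sample t-test, normal approximation):
z_β = d · √(n/2) - z_α
z_β = 0.42 · √(126/2) - 1.282
z_β = 0.42 · 7.937 - 1.282
z_β = 2.052

Power = Φ(z_β) = Φ(2.052) ≈ 0.980

Effect size d = 0.42 is small by Cohen's convention (0.2/0.5/0.8).

Threshold: power ≥ 0.80 is conventionally adequate.
Power ≈ 0.98 → the study is adequately powered (power ≥ 0.80).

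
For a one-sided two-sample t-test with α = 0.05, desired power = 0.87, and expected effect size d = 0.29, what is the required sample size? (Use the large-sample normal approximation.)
n = 183 per group

Sample size formula (two-sample t-test, normal approximation):
n = 2 · ((z_α + z_β) / d)²

z_α = 1.645 (for α = 0.05, one-sided)
z_β = 1.126 (for power = 0.87)
d = 0.29

n = 2 · ((1.645 + 1.126) / 0.29)²
n = 2 · (9.555)²
n ≈ 182.60
Round up to the next whole number: n = 183 per group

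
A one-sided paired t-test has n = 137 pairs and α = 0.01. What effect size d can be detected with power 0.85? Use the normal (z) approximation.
d ≈ 0.29

Minimum detectable effect (paired t-test, normal approximation):
d = (z_α + z_β) / √n
d = (2.326 + 1.036) / √137
d = 3.363 / 11.705
d ≈ 0.29

By Cohen's convention (0.2 small / 0.5 medium / 0.8 large): small effect.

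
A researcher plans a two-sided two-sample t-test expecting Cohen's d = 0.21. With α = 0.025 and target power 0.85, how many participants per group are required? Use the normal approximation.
n = 488 per group

Sample size formula (two-sample t-test, normal approximation):
n = 2 · ((z_{α/2} + z_β) / d)²

z_{α/2} = 2.241 (for α = 0.025, two-sided)
z_β = 1.036 (for power = 0.85)
d = 0.21

n = 2 · ((2.241 + 1.036) / 0.21)²
n = 2 · (15.605)²
n ≈ 487.03
Round up to the next whole number: n = 488 per group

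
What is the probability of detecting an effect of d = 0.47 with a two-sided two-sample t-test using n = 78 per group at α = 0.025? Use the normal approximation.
Power ≈ 0.76

Power calculation (two-sample t-test, normal approximation):
z_β = d · √(n/2) - z_{α/2}
z_β = 0.47 · √(78/2) - 2.241
z_β = 0.47 · 6.245 - 2.241
z_β = 0.694

Power = Φ(z_β) = Φ(0.694) ≈ 0.756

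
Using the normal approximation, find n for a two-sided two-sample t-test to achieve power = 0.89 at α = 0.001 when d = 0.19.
n = 1131 per group

Sample size formula (two-sample t-test, normal approximation):
n = 2 · ((z_{α/2} + z_β) / d)²

z_{α/2} = 3.291 (for α = 0.001, two-sided)
z_β = 1.227 (for power = 0.89)
d = 0.19

n = 2 · ((3.291 + 1.227) / 0.19)²
n = 2 · (23.779)²
n ≈ 1130.88
Round up to the next whole number: n = 1131 per group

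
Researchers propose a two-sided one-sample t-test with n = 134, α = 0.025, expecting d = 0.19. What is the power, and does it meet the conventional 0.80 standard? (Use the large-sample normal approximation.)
Power ≈ 0.48; the study is underpowered (power < 0.80)

Power calculation (one-sample t-test, normal approximation):
z_β = d · √n - z_{α/2}
z_β = 0.19 · √134 - 2.241
z_β = 0.19 · 11.576 - 2.241
z_β = -0.042

Power = Φ(z_β) = Φ(-0.042) ≈ 0.483

Effect size d = 0.19 is very small by Cohen's convention (0.2/0.5/0.8).

Threshold: power ≥ 0.80 is conventionally adequate.
Power ≈ 0.48 → the study is underpowered (power < 0.80).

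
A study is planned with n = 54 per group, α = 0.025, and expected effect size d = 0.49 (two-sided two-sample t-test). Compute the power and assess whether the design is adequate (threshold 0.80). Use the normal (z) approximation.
Power ≈ 0.62; the study is underpowered (power < 0.80)

Power calculation (two-sample t-test, normal approximation):
z_β = d · √(n/2) - z_{α/2}
z_β = 0.49 · √(54/2) - 2.241
z_β = 0.49 · 5.196 - 2.241
z_β = 0.305

Power = Φ(z_β) = Φ(0.305) ≈ 0.620

Effect size d = 0.49 is small by Cohen's convention (0.2/0.5/0.8).

Threshold: power ≥ 0.80 is conventionally adequate.
Power ≈ 0.62 → the study is underpowered (power < 0.80).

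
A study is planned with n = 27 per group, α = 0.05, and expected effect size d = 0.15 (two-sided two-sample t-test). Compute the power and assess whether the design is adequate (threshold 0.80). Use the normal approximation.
Power ≈ 0.08; the study is underpowered (power < 0.80)

Power calculation (two-sample t-test, normal approximation):
z_β = d · √(n/2) - z_{α/2}
z_β = 0.15 · √(27/2) - 1.960
z_β = 0.15 · 3.674 - 1.960
z_β = -1.409

Power = Φ(z_β) = Φ(-1.409) ≈ 0.079

Effect size d = 0.15 is very small by Cohen's convention (0.2/0.5/0.8).

Threshold: power ≥ 0.80 is conventionally adequate.
Power ≈ 0.08 → the study is underpowered (power < 0.80).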